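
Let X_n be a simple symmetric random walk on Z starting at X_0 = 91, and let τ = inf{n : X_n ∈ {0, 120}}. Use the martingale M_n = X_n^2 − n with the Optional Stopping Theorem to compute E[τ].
E[τ] = 2639

M_n = X_n^2 − n is a martingale (since E[X_{n+1}^2 | F_n] = X_n^2 + 1). By OST (τ has finite mean in a bounded region), E[M_τ] = E[M_0] = X_0^2 − 0 = 91^2 = 8281. Also E[M_τ] = E[X_τ^2] − E[τ]. The walk exits at 0 or 120, with P(hit 120 first) = 91/120, so E[X_τ^2] = 120^2 · 91/120 + 0 = 10920. Thus E[τ] = E[X_τ^2] − E[M_τ] = 10920 − 8281 = 2639 = 91(120 − 91) = 2639.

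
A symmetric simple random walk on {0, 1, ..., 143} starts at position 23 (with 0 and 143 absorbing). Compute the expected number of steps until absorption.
E[τ | X_0 = 23] = 2760

Let v_k = E[τ | X_0 = k]. Boundary: v_0 = v_143 = 0. Recurrence: v_k = 1 + (v_{k-1} + v_{k+1})/2 for 1 ≤ k ≤ 142. The particular solution to v_k − (v_{k-1} + v_{k+1})/2 = 1 is v_k = −k^2. Adding homogeneous solution A + B k and matching boundaries gives v_k = k (143 − k). Substituting k = 23: v_23 = 23 · 120 = 2760.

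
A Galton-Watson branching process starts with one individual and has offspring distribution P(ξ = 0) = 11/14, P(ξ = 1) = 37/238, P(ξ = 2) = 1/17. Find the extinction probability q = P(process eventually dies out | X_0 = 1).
q = 1

Mean offspring μ = 0·11/14 + 1·37/238 + 2·1/17 = 65/238 ≤ 1. For μ ≤ 1 with offspring not concentrated at 1, the Galton-Watson process goes extinct almost surely, so q = 1.
(Algebraic check: The pgf is f(s) = 11/14 + 37/238·s + 1/17·s². The extinction probability q is the smallest fixed point of f in [0, 1]. Setting s = f(s):
  1/17·s² + (37/238 − 1)·s + 11/14 = 0
  1/17·s² − (11/14 + 1/17)·s + 11/14 = 0
which factors as (s − 1)·(1/17·s − 11/14) = 0, giving roots s = 1 and s = (11/14)/(1/17) = 187/14. Since 187/14 ≥ 1, the smallest root in [0, 1] is s = 1.)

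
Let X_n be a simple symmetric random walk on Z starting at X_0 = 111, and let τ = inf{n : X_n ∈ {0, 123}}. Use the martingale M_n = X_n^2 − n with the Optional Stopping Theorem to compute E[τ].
E[τ] = 1332

M_n = X_n^2 − n is a martingale (since E[X_{n+1}^2 | F_n] = X_n^2 + 1). By OST (τ has finite mean in a bounded region), E[M_τ] = E[M_0] = X_0^2 − 0 = 111^2 = 12321. Also E[M_τ] = E[X_τ^2] − E[τ]. The walk exits at 0 or 123, with P(hit 123 first) = 111/123, so E[X_τ^2] = 123^2 · 111/123 + 0 = 13653. Thus E[τ] = E[X_τ^2] − E[M_τ] = 13653 − 12321 = 1332 = 111(123 − 111) = 1332.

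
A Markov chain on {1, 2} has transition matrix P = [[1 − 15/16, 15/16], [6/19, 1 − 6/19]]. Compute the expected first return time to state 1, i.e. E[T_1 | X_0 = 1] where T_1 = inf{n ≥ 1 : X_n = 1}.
E[T_1 | X_0 = 1] = 1/π_1 = 127/32

For an irreducible recurrent Markov chain with stationary distribution π, E[T_i | X_0 = i] = 1/π_i (Kac's formula). Here π_1 = (6/19)/(15/16 + 6/19) = (6/19)/(381/304) = 32/127, so E[T_1 | X_0 = 1] = 1/π_1 = (15/16 + 6/19)/(6/19) = (381/304)/(6/19) = 127/32.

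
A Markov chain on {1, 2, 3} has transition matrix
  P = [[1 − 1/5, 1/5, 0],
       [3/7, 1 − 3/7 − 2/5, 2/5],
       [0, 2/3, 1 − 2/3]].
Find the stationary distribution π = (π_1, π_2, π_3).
π = (75/131, 35/131, 21/131)

This is a birth-death chain on three states, which satisfies detailed balance: π_1 · P_{12} = π_2 · P_{21} and π_2 · P_{23} = π_3 · P_{32}.
From π_1 · 1/5 = π_2 · 3/7: π_2/π_1 = (1/5)/(3/7) = 7/15.
From π_2 · 2/5 = π_3 · 2/3: π_3/π_2 = (2/5)/(2/3) = 3/5.
Take π_1 proportional to 1; then unnormalized π = (1, 7/15, 7/25). Normalize by dividing by the sum 131/75:
  π = (75/131, 35/131, 21/131).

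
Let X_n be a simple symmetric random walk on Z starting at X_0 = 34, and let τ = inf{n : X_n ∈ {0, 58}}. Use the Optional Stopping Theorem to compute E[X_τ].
E[X_τ] = 34

X_n is a martingale and τ is a bounded-mean stopping time (indeed τ is finite a.s. with bounded expectation since the walk is in a bounded region). By the OST, E[X_τ] = E[X_0] = 34. Equivalently: E[X_τ] = 58 · P(hit 58 first) + 0 · P(hit 0 first) = 58 · (34/58) = 34.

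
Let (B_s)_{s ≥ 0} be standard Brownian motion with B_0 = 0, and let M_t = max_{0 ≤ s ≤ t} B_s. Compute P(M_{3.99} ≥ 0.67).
P(M_{3.99} ≥ 0.67) = 2·P(B_{3.99} ≥ 0.67) = 2(1 − Φ(0.67/√3.99)) ≈ 0.7373

By the reflection principle for Brownian motion, P(M_t ≥ a) = 2 · P(B_t ≥ a) for a ≥ 0. Since B_t ~ N(0, t), P(B_t ≥ 0.67) = 1 − Φ(0.67/√t) = 1 − Φ(0.67/√3.99) = 1 − Φ(0.3354). So
  P(M_{3.99} ≥ 0.67) = 2(1 − Φ(0.3354)) ≈ 0.7373.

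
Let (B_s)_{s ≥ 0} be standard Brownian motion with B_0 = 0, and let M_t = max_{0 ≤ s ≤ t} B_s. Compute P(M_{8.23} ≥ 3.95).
P(M_{8.23} ≥ 3.95) = 2·P(B_{8.23} ≥ 3.95) = 2(1 − Φ(3.95/√8.23)) ≈ 0.1685

By the reflection principle for Brownian motion, P(M_t ≥ a) = 2 · P(B_t ≥ a) for a ≥ 0. Since B_t ~ N(0, t), P(B_t ≥ 3.95) = 1 − Φ(3.95/√t) = 1 − Φ(3.95/√8.23) = 1 − Φ(1.3769). So
  P(M_{8.23} ≥ 3.95) = 2(1 − Φ(1.3769)) ≈ 0.1685.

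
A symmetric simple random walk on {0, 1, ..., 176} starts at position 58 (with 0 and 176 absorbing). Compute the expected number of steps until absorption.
E[τ | X_0 = 58] = 6844

Let v_k = E[τ | X_0 = k]. Boundary: v_0 = v_176 = 0. Recurrence: v_k = 1 + (v_{k-1} + v_{k+1})/2 for 1 ≤ k ≤ 175. The particular solution to v_k − (v_{k-1} + v_{k+1})/2 = 1 is v_k = −k^2. Adding homogeneous solution A + B k and matching boundaries gives v_k = k (176 − k). Substituting k = 58: v_58 = 58 · 118 = 6844.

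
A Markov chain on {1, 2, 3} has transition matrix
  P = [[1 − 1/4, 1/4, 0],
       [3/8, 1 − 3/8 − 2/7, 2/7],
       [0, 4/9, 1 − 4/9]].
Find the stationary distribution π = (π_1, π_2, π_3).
π = (21/44, 7/22, 9/44)

This is a birth-death chain on three states, which satisfies detailed balance: π_1 · P_{12} = π_2 · P_{21} and π_2 · P_{23} = π_3 · P_{32}.
From π_1 · 1/4 = π_2 · 3/8: π_2/π_1 = (1/4)/(3/8) = 2/3.
From π_2 · 2/7 = π_3 · 4/9: π_3/π_2 = (2/7)/(4/9) = 9/14.
Take π_1 proportional to 1; then unnormalized π = (1, 2/3, 3/7). Normalize by dividing by the sum 44/21:
  π = (21/44, 7/22, 9/44).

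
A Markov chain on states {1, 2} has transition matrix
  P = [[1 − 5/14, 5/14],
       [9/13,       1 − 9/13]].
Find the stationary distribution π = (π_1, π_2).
π_1 = 126/191, π_2 = 65/191

Solve πP = π with π_1 + π_2 = 1. From πP = π: π_1 · (1 − 5/14) + π_2 · 9/13 = π_1 ⇒ π_2 · 9/13 = π_1 · 5/14 ⇒ π_2/π_1 = (5/14)/(9/13) = 65/126. Together with π_1 + π_2 = 1:
  π_1 = (9/13)/(5/14 + 9/13) = (9/13)/(191/182) = 126/191,
  π_2 = (5/14)/(5/14 + 9/13) = (5/14)/(191/182) = 65/191.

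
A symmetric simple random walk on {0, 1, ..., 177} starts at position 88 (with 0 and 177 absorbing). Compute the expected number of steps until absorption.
E[τ | X_0 = 88] = 7832

Let v_k = E[τ | X_0 = k]. Boundary: v_0 = v_177 = 0. Recurrence: v_k = 1 + (v_{k-1} + v_{k+1})/2 for 1 ≤ k ≤ 176. The particular solution to v_k − (v_{k-1} + v_{k+1})/2 = 1 is v_k = −k^2. Adding homogeneous solution A + B k and matching boundaries gives v_k = k (177 − k). Substituting k = 88: v_88 = 88 · 89 = 7832.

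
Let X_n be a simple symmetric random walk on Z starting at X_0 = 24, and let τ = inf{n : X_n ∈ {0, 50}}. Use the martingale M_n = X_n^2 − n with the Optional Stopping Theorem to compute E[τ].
E[τ] = 624

M_n = X_n^2 − n is a martingale (since E[X_{n+1}^2 | F_n] = X_n^2 + 1). By OST (τ has finite mean in a bounded region), E[M_τ] = E[M_0] = X_0^2 − 0 = 24^2 = 576. Also E[M_τ] = E[X_τ^2] − E[τ]. The walk exits at 0 or 50, with P(hit 50 first) = 24/50, so E[X_τ^2] = 50^2 · 24/50 + 0 = 1200. Thus E[τ] = E[X_τ^2] − E[M_τ] = 1200 − 576 = 624 = 24(50 − 24) = 624.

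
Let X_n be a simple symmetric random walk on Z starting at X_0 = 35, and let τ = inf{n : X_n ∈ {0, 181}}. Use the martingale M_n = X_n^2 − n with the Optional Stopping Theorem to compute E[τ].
E[τ] = 5110

M_n = X_n^2 − n is a martingale (since E[X_{n+1}^2 | F_n] = X_n^2 + 1). By OST (τ has finite mean in a bounded region), E[M_τ] = E[M_0] = X_0^2 − 0 = 35^2 = 1225. Also E[M_τ] = E[X_τ^2] − E[τ]. The walk exits at 0 or 181, with P(hit 181 first) = 35/181, so E[X_τ^2] = 181^2 · 35/181 + 0 = 6335. Thus E[τ] = E[X_τ^2] − E[M_τ] = 6335 − 1225 = 5110 = 35(181 − 35) = 5110.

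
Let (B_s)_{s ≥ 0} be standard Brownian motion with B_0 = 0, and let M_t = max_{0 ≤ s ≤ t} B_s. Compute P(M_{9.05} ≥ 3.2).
P(M_{9.05} ≥ 3.2) = 2·P(B_{9.05} ≥ 3.2) = 2(1 − Φ(3.2/√9.05)) ≈ 0.2875

By the reflection principle for Brownian motion, P(M_t ≥ a) = 2 · P(B_t ≥ a) for a ≥ 0. Since B_t ~ N(0, t), P(B_t ≥ 3.2) = 1 − Φ(3.2/√t) = 1 − Φ(3.2/√9.05) = 1 − Φ(1.0637). So
  P(M_{9.05} ≥ 3.2) = 2(1 − Φ(1.0637)) ≈ 0.2875.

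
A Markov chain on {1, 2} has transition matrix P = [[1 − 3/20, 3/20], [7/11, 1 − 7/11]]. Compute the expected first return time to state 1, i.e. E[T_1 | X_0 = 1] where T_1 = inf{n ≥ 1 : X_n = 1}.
E[T_1 | X_0 = 1] = 1/π_1 = 173/140

For an irreducible recurrent Markov chain with stationary distribution π, E[T_i | X_0 = i] = 1/π_i (Kac's formula). Here π_1 = (7/11)/(3/20 + 7/11) = (7/11)/(173/220) = 140/173, so E[T_1 | X_0 = 1] = 1/π_1 = (3/20 + 7/11)/(7/11) = (173/220)/(7/11) = 173/140.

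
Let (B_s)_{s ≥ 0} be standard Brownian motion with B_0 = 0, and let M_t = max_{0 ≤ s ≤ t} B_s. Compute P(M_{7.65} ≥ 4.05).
P(M_{7.65} ≥ 4.05) = 2·P(B_{7.65} ≥ 4.05) = 2(1 − Φ(4.05/√7.65)) ≈ 0.1431

By the reflection principle for Brownian motion, P(M_t ≥ a) = 2 · P(B_t ≥ a) for a ≥ 0. Since B_t ~ N(0, t), P(B_t ≥ 4.05) = 1 − Φ(4.05/√t) = 1 − Φ(4.05/√7.65) = 1 − Φ(1.4643). So
  P(M_{7.65} ≥ 4.05) = 2(1 − Φ(1.4643)) ≈ 0.1431.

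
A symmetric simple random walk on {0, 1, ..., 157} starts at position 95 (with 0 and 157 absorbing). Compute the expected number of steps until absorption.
E[τ | X_0 = 95] = 5890

Let v_k = E[τ | X_0 = k]. Boundary: v_0 = v_157 = 0. Recurrence: v_k = 1 + (v_{k-1} + v_{k+1})/2 for 1 ≤ k ≤ 156. The particular solution to v_k − (v_{k-1} + v_{k+1})/2 = 1 is v_k = −k^2. Adding homogeneous solution A + B k and matching boundaries gives v_k = k (157 − k). Substituting k = 95: v_95 = 95 · 62 = 5890.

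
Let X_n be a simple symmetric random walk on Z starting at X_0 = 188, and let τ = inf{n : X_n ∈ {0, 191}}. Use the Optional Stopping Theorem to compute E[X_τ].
E[X_τ] = 188

X_n is a martingale and τ is a bounded-mean stopping time (indeed τ is finite a.s. with bounded expectation since the walk is in a bounded region). By the OST, E[X_τ] = E[X_0] = 188. Equivalently: E[X_τ] = 191 · P(hit 191 first) + 0 · P(hit 0 first) = 191 · (188/191) = 188.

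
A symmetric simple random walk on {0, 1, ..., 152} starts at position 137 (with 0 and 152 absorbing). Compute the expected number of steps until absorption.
E[τ | X_0 = 137] = 2055

Let v_k = E[τ | X_0 = k]. Boundary: v_0 = v_152 = 0. Recurrence: v_k = 1 + (v_{k-1} + v_{k+1})/2 for 1 ≤ k ≤ 151. The particular solution to v_k − (v_{k-1} + v_{k+1})/2 = 1 is v_k = −k^2. Adding homogeneous solution A + B k and matching boundaries gives v_k = k (152 − k). Substituting k = 137: v_137 = 137 · 15 = 2055.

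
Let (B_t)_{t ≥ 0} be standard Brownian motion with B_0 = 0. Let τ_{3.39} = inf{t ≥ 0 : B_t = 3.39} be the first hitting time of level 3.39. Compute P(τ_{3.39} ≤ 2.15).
P(τ_{3.39} ≤ 2.15) = 2(1 − Φ(3.39/√2.15)) = 2(1 − Φ(2.3120)) ≈ 0.0208

By the reflection principle for standard BM, P(τ_b ≤ t) = 2 · P(B_t ≥ b). Since B_t ~ N(0, t), P(B_t ≥ 3.39) = 1 − Φ(3.39/√t) = 1 − Φ(3.39/√2.15) = 1 − Φ(2.3120) ≈ 0.01039. Doubling: P(τ_{3.39} ≤ 2.15) ≈ 2 · 0.01039 = 0.02078 ≈ 0.0208.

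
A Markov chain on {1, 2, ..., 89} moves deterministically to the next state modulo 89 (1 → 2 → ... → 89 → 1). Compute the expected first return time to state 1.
E[T_1 | X_0 = 1] = 89

The chain cycles deterministically, so starting at state 1 it returns in exactly 89 steps. Equivalently, the stationary distribution is uniform π_j = 1/89 for every state j, so by Kac's formula E[T_1] = 1/π_1 = 89.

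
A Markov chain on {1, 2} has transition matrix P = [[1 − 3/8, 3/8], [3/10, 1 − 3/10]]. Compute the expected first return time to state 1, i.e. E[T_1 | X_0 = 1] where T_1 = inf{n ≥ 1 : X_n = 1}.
E[T_1 | X_0 = 1] = 1/π_1 = 9/4

For an irreducible recurrent Markov chain with stationary distribution π, E[T_i | X_0 = i] = 1/π_i (Kac's formula). Here π_1 = (3/10)/(3/8 + 3/10) = (3/10)/(27/40) = 4/9, so E[T_1 | X_0 = 1] = 1/π_1 = (3/8 + 3/10)/(3/10) = (27/40)/(3/10) = 9/4.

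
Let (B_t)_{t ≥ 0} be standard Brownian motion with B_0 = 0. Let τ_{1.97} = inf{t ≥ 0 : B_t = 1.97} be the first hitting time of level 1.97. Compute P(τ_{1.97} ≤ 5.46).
P(τ_{1.97} ≤ 5.46) = 2(1 − Φ(1.97/√5.46)) = 2(1 − Φ(0.8431)) ≈ 0.3992

By the reflection principle for standard BM, P(τ_b ≤ t) = 2 · P(B_t ≥ b). Since B_t ~ N(0, t), P(B_t ≥ 1.97) = 1 − Φ(1.97/√t) = 1 − Φ(1.97/√5.46) = 1 − Φ(0.8431) ≈ 0.19959. Doubling: P(τ_{1.97} ≤ 5.46) ≈ 2 · 0.19959 = 0.39918 ≈ 0.3992.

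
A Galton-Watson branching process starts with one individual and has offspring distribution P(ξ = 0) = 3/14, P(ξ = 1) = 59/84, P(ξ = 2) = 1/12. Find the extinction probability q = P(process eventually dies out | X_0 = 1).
q = 1

Mean offspring μ = 0·3/14 + 1·59/84 + 2·1/12 = 73/84 ≤ 1. For μ ≤ 1 with offspring not concentrated at 1, the Galton-Watson process goes extinct almost surely, so q = 1.
(Algebraic check: The pgf is f(s) = 3/14 + 59/84·s + 1/12·s². The extinction probability q is the smallest fixed point of f in [0, 1]. Setting s = f(s):
  1/12·s² + (59/84 − 1)·s + 3/14 = 0
  1/12·s² − (3/14 + 1/12)·s + 3/14 = 0
which factors as (s − 1)·(1/12·s − 3/14) = 0, giving roots s = 1 and s = (3/14)/(1/12) = 18/7. Since 18/7 ≥ 1, the smallest root in [0, 1] is s = 1.)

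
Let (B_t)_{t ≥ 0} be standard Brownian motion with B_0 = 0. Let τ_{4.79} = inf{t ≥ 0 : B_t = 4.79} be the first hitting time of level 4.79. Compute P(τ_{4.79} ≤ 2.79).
P(τ_{4.79} ≤ 2.79) = 2(1 − Φ(4.79/√2.79)) = 2(1 − Φ(2.8677)) ≈ 0.0041

By the reflection principle for standard BM, P(τ_b ≤ t) = 2 · P(B_t ≥ b). Since B_t ~ N(0, t), P(B_t ≥ 4.79) = 1 − Φ(4.79/√t) = 1 − Φ(4.79/√2.79) = 1 − Φ(2.8677) ≈ 0.00207. Doubling: P(τ_{4.79} ≤ 2.79) ≈ 2 · 0.00207 = 0.00414 ≈ 0.0041.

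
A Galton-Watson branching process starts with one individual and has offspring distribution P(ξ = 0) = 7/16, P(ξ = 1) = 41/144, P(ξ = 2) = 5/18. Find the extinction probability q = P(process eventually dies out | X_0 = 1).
q = 1

Mean offspring μ = 0·7/16 + 1·41/144 + 2·5/18 = 121/144 ≤ 1. For μ ≤ 1 with offspring not concentrated at 1, the Galton-Watson process goes extinct almost surely, so q = 1.
(Algebraic check: The pgf is f(s) = 7/16 + 41/144·s + 5/18·s². The extinction probability q is the smallest fixed point of f in [0, 1]. Setting s = f(s):
  5/18·s² + (41/144 − 1)·s + 7/16 = 0
  5/18·s² − (7/16 + 5/18)·s + 7/16 = 0
which factors as (s − 1)·(5/18·s − 7/16) = 0, giving roots s = 1 and s = (7/16)/(5/18) = 63/40. Since 63/40 ≥ 1, the smallest root in [0, 1] is s = 1.)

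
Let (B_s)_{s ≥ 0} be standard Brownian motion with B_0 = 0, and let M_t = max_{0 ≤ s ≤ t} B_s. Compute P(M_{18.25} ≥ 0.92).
P(M_{18.25} ≥ 0.92) = 2·P(B_{18.25} ≥ 0.92) = 2(1 − Φ(0.92/√18.25)) ≈ 0.8295

By the reflection principle for Brownian motion, P(M_t ≥ a) = 2 · P(B_t ≥ a) for a ≥ 0. Since B_t ~ N(0, t), P(B_t ≥ 0.92) = 1 − Φ(0.92/√t) = 1 − Φ(0.92/√18.25) = 1 − Φ(0.2154). So
  P(M_{18.25} ≥ 0.92) = 2(1 − Φ(0.2154)) ≈ 0.8295.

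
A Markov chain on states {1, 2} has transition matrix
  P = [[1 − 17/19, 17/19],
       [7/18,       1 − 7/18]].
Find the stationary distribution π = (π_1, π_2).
π_1 = 133/439, π_2 = 306/439

Solve πP = π with π_1 + π_2 = 1. From πP = π: π_1 · (1 − 17/19) + π_2 · 7/18 = π_1 ⇒ π_2 · 7/18 = π_1 · 17/19 ⇒ π_2/π_1 = (17/19)/(7/18) = 306/133. Together with π_1 + π_2 = 1:
  π_1 = (7/18)/(17/19 + 7/18) = (7/18)/(439/342) = 133/439,
  π_2 = (17/19)/(17/19 + 7/18) = (17/19)/(439/342) = 306/439.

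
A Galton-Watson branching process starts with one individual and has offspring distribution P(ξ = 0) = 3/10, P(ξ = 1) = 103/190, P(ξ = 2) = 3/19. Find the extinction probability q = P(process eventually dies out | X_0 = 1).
q = 1

Mean offspring μ = 0·3/10 + 1·103/190 + 2·3/19 = 163/190 ≤ 1. For μ ≤ 1 with offspring not concentrated at 1, the Galton-Watson process goes extinct almost surely, so q = 1.
(Algebraic check: The pgf is f(s) = 3/10 + 103/190·s + 3/19·s². The extinction probability q is the smallest fixed point of f in [0, 1]. Setting s = f(s):
  3/19·s² + (103/190 − 1)·s + 3/10 = 0
  3/19·s² − (3/10 + 3/19)·s + 3/10 = 0
which factors as (s − 1)·(3/19·s − 3/10) = 0, giving roots s = 1 and s = (3/10)/(3/19) = 19/10. Since 19/10 ≥ 1, the smallest root in [0, 1] is s = 1.)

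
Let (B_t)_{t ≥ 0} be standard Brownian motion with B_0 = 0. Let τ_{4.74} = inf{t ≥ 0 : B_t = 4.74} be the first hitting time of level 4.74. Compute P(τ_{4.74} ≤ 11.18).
P(τ_{4.74} ≤ 11.18) = 2(1 − Φ(4.74/√11.18)) = 2(1 − Φ(1.4176)) ≈ 0.1563

By the reflection principle for standard BM, P(τ_b ≤ t) = 2 · P(B_t ≥ b). Since B_t ~ N(0, t), P(B_t ≥ 4.74) = 1 − Φ(4.74/√t) = 1 − Φ(4.74/√11.18) = 1 − Φ(1.4176) ≈ 0.07815. Doubling: P(τ_{4.74} ≤ 11.18) ≈ 2 · 0.07815 = 0.15630 ≈ 0.1563.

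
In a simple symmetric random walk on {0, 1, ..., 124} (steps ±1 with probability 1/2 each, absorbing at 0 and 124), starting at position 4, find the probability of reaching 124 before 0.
P(hit 124 before 0) = 4/124 = 1/31

Let u_k = P(hit 124 before 0 | start at k). Then u_0 = 0, u_124 = 1, and u_k = u_{k-1}/2 + u_{k+1}/2 for 1 ≤ k ≤ 123. This harmonic recurrence is solved by u_k = k/124, giving u_4 = 4/124 = 1/31.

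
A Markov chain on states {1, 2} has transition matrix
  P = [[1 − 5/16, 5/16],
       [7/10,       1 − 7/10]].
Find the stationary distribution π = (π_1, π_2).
π_1 = 56/81, π_2 = 25/81

Solve πP = π with π_1 + π_2 = 1. From πP = π: π_1 · (1 − 5/16) + π_2 · 7/10 = π_1 ⇒ π_2 · 7/10 = π_1 · 5/16 ⇒ π_2/π_1 = (5/16)/(7/10) = 25/56. Together with π_1 + π_2 = 1:
  π_1 = (7/10)/(5/16 + 7/10) = (7/10)/(81/80) = 56/81,
  π_2 = (5/16)/(5/16 + 7/10) = (5/16)/(81/80) = 25/81.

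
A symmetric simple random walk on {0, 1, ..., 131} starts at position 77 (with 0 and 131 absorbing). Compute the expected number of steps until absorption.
E[τ | X_0 = 77] = 4158

Let v_k = E[τ | X_0 = k]. Boundary: v_0 = v_131 = 0. Recurrence: v_k = 1 + (v_{k-1} + v_{k+1})/2 for 1 ≤ k ≤ 130. The particular solution to v_k − (v_{k-1} + v_{k+1})/2 = 1 is v_k = −k^2. Adding homogeneous solution A + B k and matching boundaries gives v_k = k (131 − k). Substituting k = 77: v_77 = 77 · 54 = 4158.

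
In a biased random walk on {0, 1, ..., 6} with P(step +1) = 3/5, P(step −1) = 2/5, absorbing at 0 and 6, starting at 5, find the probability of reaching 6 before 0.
P(hit 6 before 0) = (1 − (2/3)^5) / (1 − (2/3)^6) = 633/665

Let u_k denote P(reach 6 before 0 | start at k). Boundary: u_0 = 0, u_6 = 1. Recurrence: u_k = 3/5·u_{k+1} + 2/5·u_{k-1} for 1 ≤ k ≤ 5. Try u_k = A + B·r^k with r = q/p = (2/5)/(3/5) = 2/3. Substitution satisfies the recurrence; boundary conditions give:
  u_k = (1 − r^k) / (1 − r^N) = (1 − (2/3)^5) / (1 − (2/3)^6) = 633/665.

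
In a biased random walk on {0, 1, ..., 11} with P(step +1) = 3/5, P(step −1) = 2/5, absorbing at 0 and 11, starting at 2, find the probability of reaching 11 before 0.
P(hit 11 before 0) = (1 − (2/3)^2) / (1 − (2/3)^11) = 98415/175099

Let u_k denote P(reach 11 before 0 | start at k). Boundary: u_0 = 0, u_11 = 1. Recurrence: u_k = 3/5·u_{k+1} + 2/5·u_{k-1} for 1 ≤ k ≤ 10. Try u_k = A + B·r^k with r = q/p = (2/5)/(3/5) = 2/3. Substitution satisfies the recurrence; boundary conditions give:
  u_k = (1 − r^k) / (1 − r^N) = (1 − (2/3)^2) / (1 − (2/3)^11) = 98415/175099.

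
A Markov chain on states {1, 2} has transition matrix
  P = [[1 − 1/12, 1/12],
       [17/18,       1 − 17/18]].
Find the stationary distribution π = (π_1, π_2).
π_1 = 34/37, π_2 = 3/37

Solve πP = π with π_1 + π_2 = 1. From πP = π: π_1 · (1 − 1/12) + π_2 · 17/18 = π_1 ⇒ π_2 · 17/18 = π_1 · 1/12 ⇒ π_2/π_1 = (1/12)/(17/18) = 3/34. Together with π_1 + π_2 = 1:
  π_1 = (17/18)/(1/12 + 17/18) = (17/18)/(37/36) = 34/37,
  π_2 = (1/12)/(1/12 + 17/18) = (1/12)/(37/36) = 3/37.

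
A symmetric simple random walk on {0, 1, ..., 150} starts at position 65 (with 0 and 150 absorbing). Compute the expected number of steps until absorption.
E[τ | X_0 = 65] = 5525

Let v_k = E[τ | X_0 = k]. Boundary: v_0 = v_150 = 0. Recurrence: v_k = 1 + (v_{k-1} + v_{k+1})/2 for 1 ≤ k ≤ 149. The particular solution to v_k − (v_{k-1} + v_{k+1})/2 = 1 is v_k = −k^2. Adding homogeneous solution A + B k and matching boundaries gives v_k = k (150 − k). Substituting k = 65: v_65 = 65 · 85 = 5525.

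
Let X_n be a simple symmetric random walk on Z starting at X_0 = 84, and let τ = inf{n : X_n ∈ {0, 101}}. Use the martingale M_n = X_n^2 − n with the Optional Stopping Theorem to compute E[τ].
E[τ] = 1428

M_n = X_n^2 − n is a martingale (since E[X_{n+1}^2 | F_n] = X_n^2 + 1). By OST (τ has finite mean in a bounded region), E[M_τ] = E[M_0] = X_0^2 − 0 = 84^2 = 7056. Also E[M_τ] = E[X_τ^2] − E[τ]. The walk exits at 0 or 101, with P(hit 101 first) = 84/101, so E[X_τ^2] = 101^2 · 84/101 + 0 = 8484. Thus E[τ] = E[X_τ^2] − E[M_τ] = 8484 − 7056 = 1428 = 84(101 − 84) = 1428.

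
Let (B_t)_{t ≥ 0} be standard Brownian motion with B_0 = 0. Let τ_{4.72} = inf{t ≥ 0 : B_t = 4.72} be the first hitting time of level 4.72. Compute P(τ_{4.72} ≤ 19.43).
P(τ_{4.72} ≤ 19.43) = 2(1 − Φ(4.72/√19.43)) = 2(1 − Φ(1.0708)) ≈ 0.2843

By the reflection principle for standard BM, P(τ_b ≤ t) = 2 · P(B_t ≥ b). Since B_t ~ N(0, t), P(B_t ≥ 4.72) = 1 − Φ(4.72/√t) = 1 − Φ(4.72/√19.43) = 1 − Φ(1.0708) ≈ 0.14213. Doubling: P(τ_{4.72} ≤ 19.43) ≈ 2 · 0.14213 = 0.28426 ≈ 0.2843.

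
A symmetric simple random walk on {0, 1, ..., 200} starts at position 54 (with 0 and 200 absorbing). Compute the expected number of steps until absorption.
E[τ | X_0 = 54] = 7884

Let v_k = E[τ | X_0 = k]. Boundary: v_0 = v_200 = 0. Recurrence: v_k = 1 + (v_{k-1} + v_{k+1})/2 for 1 ≤ k ≤ 199. The particular solution to v_k − (v_{k-1} + v_{k+1})/2 = 1 is v_k = −k^2. Adding homogeneous solution A + B k and matching boundaries gives v_k = k (200 − k). Substituting k = 54: v_54 = 54 · 146 = 7884.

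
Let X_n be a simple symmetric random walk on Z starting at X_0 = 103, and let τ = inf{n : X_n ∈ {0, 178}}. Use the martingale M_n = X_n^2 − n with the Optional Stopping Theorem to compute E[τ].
E[τ] = 7725

M_n = X_n^2 − n is a martingale (since E[X_{n+1}^2 | F_n] = X_n^2 + 1). By OST (τ has finite mean in a bounded region), E[M_τ] = E[M_0] = X_0^2 − 0 = 103^2 = 10609. Also E[M_τ] = E[X_τ^2] − E[τ]. The walk exits at 0 or 178, with P(hit 178 first) = 103/178, so E[X_τ^2] = 178^2 · 103/178 + 0 = 18334. Thus E[τ] = E[X_τ^2] − E[M_τ] = 18334 − 10609 = 7725 = 103(178 − 103) = 7725.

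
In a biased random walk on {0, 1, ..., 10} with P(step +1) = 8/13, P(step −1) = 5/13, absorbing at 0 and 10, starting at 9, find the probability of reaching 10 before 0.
P(hit 10 before 0) = (1 − (5/8)^9) / (1 − (5/8)^10) = 352705608/354658733

Let u_k denote P(reach 10 before 0 | start at k). Boundary: u_0 = 0, u_10 = 1. Recurrence: u_k = 8/13·u_{k+1} + 5/13·u_{k-1} for 1 ≤ k ≤ 9. Try u_k = A + B·r^k with r = q/p = (5/13)/(8/13) = 5/8. Substitution satisfies the recurrence; boundary conditions give:
  u_k = (1 − r^k) / (1 − r^N) = (1 − (5/8)^9) / (1 − (5/8)^10) = 352705608/354658733.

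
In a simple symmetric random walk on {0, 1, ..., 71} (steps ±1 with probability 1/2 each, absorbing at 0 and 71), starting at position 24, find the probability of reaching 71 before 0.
P(hit 71 before 0) = 24/71

Let u_k = P(hit 71 before 0 | start at k). Then u_0 = 0, u_71 = 1, and u_k = u_{k-1}/2 + u_{k+1}/2 for 1 ≤ k ≤ 70. This harmonic recurrence is solved by u_k = k/71, giving u_24 = 24/71.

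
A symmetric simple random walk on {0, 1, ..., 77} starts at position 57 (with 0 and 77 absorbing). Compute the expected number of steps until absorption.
E[τ | X_0 = 57] = 1140

Let v_k = E[τ | X_0 = k]. Boundary: v_0 = v_77 = 0. Recurrence: v_k = 1 + (v_{k-1} + v_{k+1})/2 for 1 ≤ k ≤ 76. The particular solution to v_k − (v_{k-1} + v_{k+1})/2 = 1 is v_k = −k^2. Adding homogeneous solution A + B k and matching boundaries gives v_k = k (77 − k). Substituting k = 57: v_57 = 57 · 20 = 1140.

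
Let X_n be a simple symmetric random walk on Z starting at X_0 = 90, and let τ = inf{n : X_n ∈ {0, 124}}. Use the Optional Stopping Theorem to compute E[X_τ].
E[X_τ] = 90

X_n is a martingale and τ is a bounded-mean stopping time (indeed τ is finite a.s. with bounded expectation since the walk is in a bounded region). By the OST, E[X_τ] = E[X_0] = 90. Equivalently: E[X_τ] = 124 · P(hit 124 first) + 0 · P(hit 0 first) = 124 · (90/124) = 90.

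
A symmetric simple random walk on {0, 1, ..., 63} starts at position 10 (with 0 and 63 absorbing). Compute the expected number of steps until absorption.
E[τ | X_0 = 10] = 530

Let v_k = E[τ | X_0 = k]. Boundary: v_0 = v_63 = 0. Recurrence: v_k = 1 + (v_{k-1} + v_{k+1})/2 for 1 ≤ k ≤ 62. The particular solution to v_k − (v_{k-1} + v_{k+1})/2 = 1 is v_k = −k^2. Adding homogeneous solution A + B k and matching boundaries gives v_k = k (63 − k). Substituting k = 10: v_10 = 10 · 53 = 530.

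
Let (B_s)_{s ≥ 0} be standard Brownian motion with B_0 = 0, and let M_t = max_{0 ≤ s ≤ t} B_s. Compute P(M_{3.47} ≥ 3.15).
P(M_{3.47} ≥ 3.15) = 2·P(B_{3.47} ≥ 3.15) = 2(1 − Φ(3.15/√3.47)) ≈ 0.0908

By the reflection principle for Brownian motion, P(M_t ≥ a) = 2 · P(B_t ≥ a) for a ≥ 0. Since B_t ~ N(0, t), P(B_t ≥ 3.15) = 1 − Φ(3.15/√t) = 1 − Φ(3.15/√3.47) = 1 − Φ(1.6910). So
  P(M_{3.47} ≥ 3.15) = 2(1 − Φ(1.6910)) ≈ 0.0908.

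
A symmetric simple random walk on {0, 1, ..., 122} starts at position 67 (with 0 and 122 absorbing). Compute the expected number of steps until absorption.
E[τ | X_0 = 67] = 3685

Let v_k = E[τ | X_0 = k]. Boundary: v_0 = v_122 = 0. Recurrence: v_k = 1 + (v_{k-1} + v_{k+1})/2 for 1 ≤ k ≤ 121. The particular solution to v_k − (v_{k-1} + v_{k+1})/2 = 1 is v_k = −k^2. Adding homogeneous solution A + B k and matching boundaries gives v_k = k (122 − k). Substituting k = 67: v_67 = 67 · 55 = 3685.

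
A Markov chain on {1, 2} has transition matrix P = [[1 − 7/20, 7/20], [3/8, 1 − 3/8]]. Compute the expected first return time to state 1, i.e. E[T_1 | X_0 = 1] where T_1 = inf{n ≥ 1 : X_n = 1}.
E[T_1 | X_0 = 1] = 1/π_1 = 29/15

For an irreducible recurrent Markov chain with stationary distribution π, E[T_i | X_0 = i] = 1/π_i (Kac's formula). Here π_1 = (3/8)/(7/20 + 3/8) = (3/8)/(29/40) = 15/29, so E[T_1 | X_0 = 1] = 1/π_1 = (7/20 + 3/8)/(3/8) = (29/40)/(3/8) = 29/15.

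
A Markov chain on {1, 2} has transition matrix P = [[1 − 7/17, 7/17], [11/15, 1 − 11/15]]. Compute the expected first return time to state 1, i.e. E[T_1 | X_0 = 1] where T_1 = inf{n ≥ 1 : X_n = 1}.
E[T_1 | X_0 = 1] = 1/π_1 = 292/187

For an irreducible recurrent Markov chain with stationary distribution π, E[T_i | X_0 = i] = 1/π_i (Kac's formula). Here π_1 = (11/15)/(7/17 + 11/15) = (11/15)/(292/255) = 187/292, so E[T_1 | X_0 = 1] = 1/π_1 = (7/17 + 11/15)/(11/15) = (292/255)/(11/15) = 292/187.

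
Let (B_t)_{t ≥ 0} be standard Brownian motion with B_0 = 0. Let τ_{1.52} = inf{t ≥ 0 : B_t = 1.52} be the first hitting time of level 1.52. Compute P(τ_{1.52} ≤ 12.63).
P(τ_{1.52} ≤ 12.63) = 2(1 − Φ(1.52/√12.63)) = 2(1 − Φ(0.4277)) ≈ 0.6689

By the reflection principle for standard BM, P(τ_b ≤ t) = 2 · P(B_t ≥ b). Since B_t ~ N(0, t), P(B_t ≥ 1.52) = 1 − Φ(1.52/√t) = 1 − Φ(1.52/√12.63) = 1 − Φ(0.4277) ≈ 0.33443. Doubling: P(τ_{1.52} ≤ 12.63) ≈ 2 · 0.33443 = 0.66886 ≈ 0.6689.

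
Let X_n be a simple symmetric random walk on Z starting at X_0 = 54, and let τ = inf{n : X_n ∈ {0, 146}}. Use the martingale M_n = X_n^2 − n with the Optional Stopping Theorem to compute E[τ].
E[τ] = 4968

M_n = X_n^2 − n is a martingale (since E[X_{n+1}^2 | F_n] = X_n^2 + 1). By OST (τ has finite mean in a bounded region), E[M_τ] = E[M_0] = X_0^2 − 0 = 54^2 = 2916. Also E[M_τ] = E[X_τ^2] − E[τ]. The walk exits at 0 or 146, with P(hit 146 first) = 54/146, so E[X_τ^2] = 146^2 · 54/146 + 0 = 7884. Thus E[τ] = E[X_τ^2] − E[M_τ] = 7884 − 2916 = 4968 = 54(146 − 54) = 4968.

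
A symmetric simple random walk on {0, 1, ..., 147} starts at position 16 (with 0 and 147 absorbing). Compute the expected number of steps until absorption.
E[τ | X_0 = 16] = 2096

Let v_k = E[τ | X_0 = k]. Boundary: v_0 = v_147 = 0. Recurrence: v_k = 1 + (v_{k-1} + v_{k+1})/2 for 1 ≤ k ≤ 146. The particular solution to v_k − (v_{k-1} + v_{k+1})/2 = 1 is v_k = −k^2. Adding homogeneous solution A + B k and matching boundaries gives v_k = k (147 − k). Substituting k = 16: v_16 = 16 · 131 = 2096.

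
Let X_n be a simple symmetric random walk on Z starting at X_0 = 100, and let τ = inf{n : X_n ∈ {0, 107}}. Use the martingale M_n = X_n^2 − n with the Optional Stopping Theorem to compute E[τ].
E[τ] = 700

M_n = X_n^2 − n is a martingale (since E[X_{n+1}^2 | F_n] = X_n^2 + 1). By OST (τ has finite mean in a bounded region), E[M_τ] = E[M_0] = X_0^2 − 0 = 100^2 = 10000. Also E[M_τ] = E[X_τ^2] − E[τ]. The walk exits at 0 or 107, with P(hit 107 first) = 100/107, so E[X_τ^2] = 107^2 · 100/107 + 0 = 10700. Thus E[τ] = E[X_τ^2] − E[M_τ] = 10700 − 10000 = 700 = 100(107 − 100) = 700.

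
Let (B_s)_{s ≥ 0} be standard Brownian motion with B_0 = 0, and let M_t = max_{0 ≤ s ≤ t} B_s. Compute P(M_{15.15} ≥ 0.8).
P(M_{15.15} ≥ 0.8) = 2·P(B_{15.15} ≥ 0.8) = 2(1 − Φ(0.8/√15.15)) ≈ 0.8372

By the reflection principle for Brownian motion, P(M_t ≥ a) = 2 · P(B_t ≥ a) for a ≥ 0. Since B_t ~ N(0, t), P(B_t ≥ 0.8) = 1 − Φ(0.8/√t) = 1 − Φ(0.8/√15.15) = 1 − Φ(0.2055). So
  P(M_{15.15} ≥ 0.8) = 2(1 − Φ(0.2055)) ≈ 0.8372.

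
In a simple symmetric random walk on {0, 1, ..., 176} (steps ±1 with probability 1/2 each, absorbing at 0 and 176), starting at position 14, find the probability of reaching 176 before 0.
P(hit 176 before 0) = 14/176 = 7/88

Let u_k = P(hit 176 before 0 | start at k). Then u_0 = 0, u_176 = 1, and u_k = u_{k-1}/2 + u_{k+1}/2 for 1 ≤ k ≤ 175. This harmonic recurrence is solved by u_k = k/176, giving u_14 = 14/176 = 7/88.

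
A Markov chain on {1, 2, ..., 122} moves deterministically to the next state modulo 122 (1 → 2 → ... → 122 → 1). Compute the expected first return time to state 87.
E[T_87 | X_0 = 87] = 122

The chain cycles deterministically, so starting at state 87 it returns in exactly 122 steps. Equivalently, the stationary distribution is uniform π_j = 1/122 for every state j, so by Kac's formula E[T_87] = 1/π_87 = 122.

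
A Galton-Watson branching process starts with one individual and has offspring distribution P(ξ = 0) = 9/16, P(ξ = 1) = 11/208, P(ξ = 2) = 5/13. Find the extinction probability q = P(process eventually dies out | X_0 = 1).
q = 1

Mean offspring μ = 0·9/16 + 1·11/208 + 2·5/13 = 171/208 ≤ 1. For μ ≤ 1 with offspring not concentrated at 1, the Galton-Watson process goes extinct almost surely, so q = 1.
(Algebraic check: The pgf is f(s) = 9/16 + 11/208·s + 5/13·s². The extinction probability q is the smallest fixed point of f in [0, 1]. Setting s = f(s):
  5/13·s² + (11/208 − 1)·s + 9/16 = 0
  5/13·s² − (9/16 + 5/13)·s + 9/16 = 0
which factors as (s − 1)·(5/13·s − 9/16) = 0, giving roots s = 1 and s = (9/16)/(5/13) = 117/80. Since 117/80 ≥ 1, the smallest root in [0, 1] is s = 1.)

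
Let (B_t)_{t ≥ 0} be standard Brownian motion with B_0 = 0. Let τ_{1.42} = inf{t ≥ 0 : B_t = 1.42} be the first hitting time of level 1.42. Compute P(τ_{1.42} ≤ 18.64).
P(τ_{1.42} ≤ 18.64) = 2(1 − Φ(1.42/√18.64)) = 2(1 − Φ(0.3289)) ≈ 0.7422

By the reflection principle for standard BM, P(τ_b ≤ t) = 2 · P(B_t ≥ b). Since B_t ~ N(0, t), P(B_t ≥ 1.42) = 1 − Φ(1.42/√t) = 1 − Φ(1.42/√18.64) = 1 − Φ(0.3289) ≈ 0.37112. Doubling: P(τ_{1.42} ≤ 18.64) ≈ 2 · 0.37112 = 0.74224 ≈ 0.7422.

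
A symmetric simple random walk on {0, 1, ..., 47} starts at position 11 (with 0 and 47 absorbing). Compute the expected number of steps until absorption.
E[τ | X_0 = 11] = 396

Let v_k = E[τ | X_0 = k]. Boundary: v_0 = v_47 = 0. Recurrence: v_k = 1 + (v_{k-1} + v_{k+1})/2 for 1 ≤ k ≤ 46. The particular solution to v_k − (v_{k-1} + v_{k+1})/2 = 1 is v_k = −k^2. Adding homogeneous solution A + B k and matching boundaries gives v_k = k (47 − k). Substituting k = 11: v_11 = 11 · 36 = 396.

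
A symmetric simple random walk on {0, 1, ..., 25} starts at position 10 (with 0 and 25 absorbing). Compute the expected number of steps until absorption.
E[τ | X_0 = 10] = 150

Let v_k = E[τ | X_0 = k]. Boundary: v_0 = v_25 = 0. Recurrence: v_k = 1 + (v_{k-1} + v_{k+1})/2 for 1 ≤ k ≤ 24. The particular solution to v_k − (v_{k-1} + v_{k+1})/2 = 1 is v_k = −k^2. Adding homogeneous solution A + B k and matching boundaries gives v_k = k (25 − k). Substituting k = 10: v_10 = 10 · 15 = 150.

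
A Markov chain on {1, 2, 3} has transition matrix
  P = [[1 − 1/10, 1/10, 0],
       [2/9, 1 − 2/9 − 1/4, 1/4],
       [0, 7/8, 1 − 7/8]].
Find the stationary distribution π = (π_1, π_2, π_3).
π = (140/221, 63/221, 18/221)

This is a birth-death chain on three states, which satisfies detailed balance: π_1 · P_{12} = π_2 · P_{21} and π_2 · P_{23} = π_3 · P_{32}.
From π_1 · 1/10 = π_2 · 2/9: π_2/π_1 = (1/10)/(2/9) = 9/20.
From π_2 · 1/4 = π_3 · 7/8: π_3/π_2 = (1/4)/(7/8) = 2/7.
Take π_1 proportional to 1; then unnormalized π = (1, 9/20, 9/70). Normalize by dividing by the sum 221/140:
  π = (140/221, 63/221, 18/221).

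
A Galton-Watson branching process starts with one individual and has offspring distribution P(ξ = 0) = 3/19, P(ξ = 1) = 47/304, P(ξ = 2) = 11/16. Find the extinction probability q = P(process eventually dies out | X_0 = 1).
q = 48/209

The pgf is f(s) = 3/19 + 47/304·s + 11/16·s². The extinction probability q is the smallest fixed point of f in [0, 1]. Setting s = f(s):
  11/16·s² + (47/304 − 1)·s + 3/19 = 0
  11/16·s² − (3/19 + 11/16)·s + 3/19 = 0
which factors as (s − 1)·(11/16·s − 3/19) = 0, giving roots s = 1 and s = (3/19)/(11/16) = 48/209.
Mean offspring μ = 47/304 + 2·11/16 = 465/304 > 1 (supercritical), so q < 1. The extinction probability is the smaller root: q = (3/19)/(11/16) = 48/209.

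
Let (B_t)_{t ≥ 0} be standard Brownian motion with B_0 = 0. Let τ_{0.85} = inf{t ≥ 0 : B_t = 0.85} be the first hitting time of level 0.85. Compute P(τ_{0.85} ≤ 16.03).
P(τ_{0.85} ≤ 16.03) = 2(1 − Φ(0.85/√16.03)) = 2(1 − Φ(0.2123)) ≈ 0.8319

By the reflection principle for standard BM, P(τ_b ≤ t) = 2 · P(B_t ≥ b). Since B_t ~ N(0, t), P(B_t ≥ 0.85) = 1 − Φ(0.85/√t) = 1 − Φ(0.85/√16.03) = 1 − Φ(0.2123) ≈ 0.41594. Doubling: P(τ_{0.85} ≤ 16.03) ≈ 2 · 0.41594 = 0.83188 ≈ 0.8319.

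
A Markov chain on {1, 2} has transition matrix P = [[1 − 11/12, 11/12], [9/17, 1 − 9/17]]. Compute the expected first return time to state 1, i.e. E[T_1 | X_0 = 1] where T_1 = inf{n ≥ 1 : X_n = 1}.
E[T_1 | X_0 = 1] = 1/π_1 = 295/108

For an irreducible recurrent Markov chain with stationary distribution π, E[T_i | X_0 = i] = 1/π_i (Kac's formula). Here π_1 = (9/17)/(11/12 + 9/17) = (9/17)/(295/204) = 108/295, so E[T_1 | X_0 = 1] = 1/π_1 = (11/12 + 9/17)/(9/17) = (295/204)/(9/17) = 295/108.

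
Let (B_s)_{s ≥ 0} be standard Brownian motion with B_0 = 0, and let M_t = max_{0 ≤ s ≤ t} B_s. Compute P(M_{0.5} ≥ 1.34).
P(M_{0.5} ≥ 1.34) = 2·P(B_{0.5} ≥ 1.34) = 2(1 − Φ(1.34/√0.5)) ≈ 0.0581

By the reflection principle for Brownian motion, P(M_t ≥ a) = 2 · P(B_t ≥ a) for a ≥ 0. Since B_t ~ N(0, t), P(B_t ≥ 1.34) = 1 − Φ(1.34/√t) = 1 − Φ(1.34/√0.5) = 1 − Φ(1.8950). So
  P(M_{0.5} ≥ 1.34) = 2(1 − Φ(1.8950)) ≈ 0.0581.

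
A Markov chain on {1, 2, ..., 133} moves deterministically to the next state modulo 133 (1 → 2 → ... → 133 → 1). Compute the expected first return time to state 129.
E[T_129 | X_0 = 129] = 133

The chain cycles deterministically, so starting at state 129 it returns in exactly 133 steps. Equivalently, the stationary distribution is uniform π_j = 1/133 for every state j, so by Kac's formula E[T_129] = 1/π_129 = 133.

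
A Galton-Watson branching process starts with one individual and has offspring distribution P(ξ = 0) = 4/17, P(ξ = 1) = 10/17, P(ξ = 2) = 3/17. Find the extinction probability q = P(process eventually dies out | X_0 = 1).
q = 1

Mean offspring μ = 0·4/17 + 1·10/17 + 2·3/17 = 16/17 ≤ 1. For μ ≤ 1 with offspring not concentrated at 1, the Galton-Watson process goes extinct almost surely, so q = 1.
(Algebraic check: The pgf is f(s) = 4/17 + 10/17·s + 3/17·s². The extinction probability q is the smallest fixed point of f in [0, 1]. Setting s = f(s):
  3/17·s² + (10/17 − 1)·s + 4/17 = 0
  3/17·s² − (4/17 + 3/17)·s + 4/17 = 0
which factors as (s − 1)·(3/17·s − 4/17) = 0, giving roots s = 1 and s = (4/17)/(3/17) = 4/3. Since 4/3 ≥ 1, the smallest root in [0, 1] is s = 1.)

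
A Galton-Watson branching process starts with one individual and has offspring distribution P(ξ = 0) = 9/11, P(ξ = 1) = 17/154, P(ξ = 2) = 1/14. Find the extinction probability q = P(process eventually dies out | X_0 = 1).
q = 1

Mean offspring μ = 0·9/11 + 1·17/154 + 2·1/14 = 39/154 ≤ 1. For μ ≤ 1 with offspring not concentrated at 1, the Galton-Watson process goes extinct almost surely, so q = 1.
(Algebraic check: The pgf is f(s) = 9/11 + 17/154·s + 1/14·s². The extinction probability q is the smallest fixed point of f in [0, 1]. Setting s = f(s):
  1/14·s² + (17/154 − 1)·s + 9/11 = 0
  1/14·s² − (9/11 + 1/14)·s + 9/11 = 0
which factors as (s − 1)·(1/14·s − 9/11) = 0, giving roots s = 1 and s = (9/11)/(1/14) = 126/11. Since 126/11 ≥ 1, the smallest root in [0, 1] is s = 1.)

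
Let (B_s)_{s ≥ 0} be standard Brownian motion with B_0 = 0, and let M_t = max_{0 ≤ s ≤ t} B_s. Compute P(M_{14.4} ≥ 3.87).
P(M_{14.4} ≥ 3.87) = 2·P(B_{14.4} ≥ 3.87) = 2(1 − Φ(3.87/√14.4)) ≈ 0.3078

By the reflection principle for Brownian motion, P(M_t ≥ a) = 2 · P(B_t ≥ a) for a ≥ 0. Since B_t ~ N(0, t), P(B_t ≥ 3.87) = 1 − Φ(3.87/√t) = 1 − Φ(3.87/√14.4) = 1 − Φ(1.0198). So
  P(M_{14.4} ≥ 3.87) = 2(1 − Φ(1.0198)) ≈ 0.3078.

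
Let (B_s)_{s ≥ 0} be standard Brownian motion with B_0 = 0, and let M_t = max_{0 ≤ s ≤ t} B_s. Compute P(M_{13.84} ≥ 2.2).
P(M_{13.84} ≥ 2.2) = 2·P(B_{13.84} ≥ 2.2) = 2(1 − Φ(2.2/√13.84)) ≈ 0.5543

By the reflection principle for Brownian motion, P(M_t ≥ a) = 2 · P(B_t ≥ a) for a ≥ 0. Since B_t ~ N(0, t), P(B_t ≥ 2.2) = 1 − Φ(2.2/√t) = 1 − Φ(2.2/√13.84) = 1 − Φ(0.5914). So
  P(M_{13.84} ≥ 2.2) = 2(1 − Φ(0.5914)) ≈ 0.5543.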